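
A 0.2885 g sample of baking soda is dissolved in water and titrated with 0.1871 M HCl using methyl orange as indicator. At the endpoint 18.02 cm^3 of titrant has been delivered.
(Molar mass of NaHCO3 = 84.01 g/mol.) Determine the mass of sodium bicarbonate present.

NaHCO3 + HCl → NaCl + H2O + CO2
n(HCl) = 0.01802 L × 0.1871 mol/L = 3.372 × 10^-3 mol
n(NaHCO3) = 3.372 × 10^-3 mol (1:1 ratio)
mass of NaHCO3 = 3.372 × 10^-3 × 84.01 g/mol = 0.2832 g

0.2832 g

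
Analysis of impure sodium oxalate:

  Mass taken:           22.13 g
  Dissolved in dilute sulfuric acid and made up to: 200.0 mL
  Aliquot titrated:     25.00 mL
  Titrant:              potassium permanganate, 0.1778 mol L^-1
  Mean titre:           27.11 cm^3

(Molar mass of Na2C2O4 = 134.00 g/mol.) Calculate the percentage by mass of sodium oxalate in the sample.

58.37 %

2 MnO4^- + 5 C2O4^2- + 16 H^+ → 2 Mn^2+ + 10 CO2 + 8 H2O
n(KMnO4) per titration = 0.02711 × 0.1778 = 4.820 × 10^-3 mol
From the 5:2 ratio, n(Na2C2O4) in each aliquot = 5/2 × 4.820 × 10^-3 = 0.01205 mol
n(Na2C2O4) in the whole flask = 0.01205 × 200.0/25.00 = 0.09640 mol
mass of Na2C2O4 = 0.09640 × 134.00 = 12.92 g
% Na2C2O4 = 12.92 / 22.13 × 100 = 58.37 %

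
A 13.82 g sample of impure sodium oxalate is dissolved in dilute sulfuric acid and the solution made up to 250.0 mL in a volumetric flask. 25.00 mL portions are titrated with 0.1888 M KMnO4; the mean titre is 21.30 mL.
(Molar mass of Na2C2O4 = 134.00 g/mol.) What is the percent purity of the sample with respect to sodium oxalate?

2 MnO4^- + 5 C2O4^2- + 16 H^+ → 2 Mn^2+ + 10 CO2 + 8 H2O
n(KMnO4) per titration = 0.02130 × 0.1888 = 4.021 × 10^-3 mol
From the 5:2 ratio, n(Na2C2O4) in each aliquot = 5/2 × 4.021 × 10^-3 = 0.01005 mol
n(Na2C2O4) in the whole flask = 0.01005 × 250.0/25.00 = 0.1005 mol
mass of Na2C2O4 = 0.1005 × 134.00 = 13.47 g
% Na2C2O4 = 13.47 / 13.82 × 100 = 97.48 %

97.48 %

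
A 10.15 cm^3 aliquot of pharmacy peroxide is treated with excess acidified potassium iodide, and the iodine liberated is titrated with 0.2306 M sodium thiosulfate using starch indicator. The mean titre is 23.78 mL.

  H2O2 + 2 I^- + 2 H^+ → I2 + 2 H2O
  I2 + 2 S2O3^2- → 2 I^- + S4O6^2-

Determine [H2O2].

n(S2O3^2-) = 0.02378 × 0.2306 = 5.484 × 10^-3 mol
n(I2) = n(S2O3^2-)/2 = 2.742 × 10^-3 mol
n(H2O2) in the aliquot = 2.742 × 10^-3 mol (1:1 ratio)
[H2O2] = 2.742 × 10^-3 / 0.01015 = 0.2701 mol/L

0.2701 M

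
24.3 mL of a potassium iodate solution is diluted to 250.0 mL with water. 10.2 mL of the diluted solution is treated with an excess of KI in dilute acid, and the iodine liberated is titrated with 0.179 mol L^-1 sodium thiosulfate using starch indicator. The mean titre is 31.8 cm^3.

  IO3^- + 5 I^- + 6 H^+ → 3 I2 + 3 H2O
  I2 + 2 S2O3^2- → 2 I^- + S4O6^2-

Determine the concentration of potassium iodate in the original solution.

n(S2O3^2-) = 0.0318 × 0.179 = 5.69 × 10^-3 mol
n(I2) = n(S2O3^2-)/2 = 2.85 × 10^-3 mol
From the 1:3 ratio, n(IO3^-) in the aliquot = 1/3 × 2.85 × 10^-3 = 9.49 × 10^-4 mol
[IO3^-]_dilute = 9.49 × 10^-4 / 0.0102 = 0.0930 mol/L
[IO3^-]_original = 0.0930 × 250.0/24.3 = 0.957 mol/L

0.957 mol/L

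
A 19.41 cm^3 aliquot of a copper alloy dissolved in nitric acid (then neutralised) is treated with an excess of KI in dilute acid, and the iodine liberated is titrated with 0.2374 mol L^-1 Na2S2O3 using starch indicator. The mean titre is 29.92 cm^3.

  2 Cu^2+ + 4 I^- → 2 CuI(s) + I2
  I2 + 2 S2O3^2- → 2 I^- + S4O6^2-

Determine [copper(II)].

n(S2O3^2-) = 0.02992 × 0.2374 = 7.103 × 10^-3 mol
n(I2) = n(S2O3^2-)/2 = 3.552 × 10^-3 mol
From the 2:1 ratio, n(Cu2+) in the aliquot = 2/1 × 3.552 × 10^-3 = 7.103 × 10^-3 mol
[Cu2+] = 7.103 × 10^-3 / 0.01941 = 0.3659 mol/L

0.3659 mol/L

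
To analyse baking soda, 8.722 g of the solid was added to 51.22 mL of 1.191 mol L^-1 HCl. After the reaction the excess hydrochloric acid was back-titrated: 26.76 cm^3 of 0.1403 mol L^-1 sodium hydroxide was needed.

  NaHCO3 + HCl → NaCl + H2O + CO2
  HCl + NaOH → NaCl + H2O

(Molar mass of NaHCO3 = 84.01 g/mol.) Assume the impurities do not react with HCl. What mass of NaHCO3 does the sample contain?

4.809 g

n(HCl) added = 0.05122 × 1.191 = 0.06100 mol
n(NaOH) used in back-titration = 0.02676 × 0.1403 = 3.754 × 10^-3 mol
n(HCl) left over = 3.754 × 10^-3 mol (1:1 ratio)
n(HCl) consumed by analyte = 0.06100 − 3.754 × 10^-3 = 0.05725 mol
n(NaHCO3) = 0.05725 mol (1:1 ratio)
mass of NaHCO3 = 0.05725 × 84.01 = 4.809 g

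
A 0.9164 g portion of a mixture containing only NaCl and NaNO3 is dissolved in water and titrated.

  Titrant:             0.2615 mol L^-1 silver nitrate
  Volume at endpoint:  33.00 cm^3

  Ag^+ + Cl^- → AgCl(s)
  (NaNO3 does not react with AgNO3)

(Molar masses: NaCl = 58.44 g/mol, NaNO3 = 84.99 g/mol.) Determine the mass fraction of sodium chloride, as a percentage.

n(AgNO3) = 0.03300 × 0.2615 = 8.630 × 10^-3 mol
Let x = n(NaCl), y = n(NaNO3).
Titrant: 1x = 8.630 × 10^-3;  mass: 58.44x + 84.99y = 0.9164
Solving, x = 8.630 × 10^-3 mol, y = 4.849 × 10^-3 mol
mass of NaCl = 8.630 × 10^-3 × 58.44 = 0.5043 g
% NaCl = 0.5043 / 0.9164 × 100 = 55.03 %

55.03 %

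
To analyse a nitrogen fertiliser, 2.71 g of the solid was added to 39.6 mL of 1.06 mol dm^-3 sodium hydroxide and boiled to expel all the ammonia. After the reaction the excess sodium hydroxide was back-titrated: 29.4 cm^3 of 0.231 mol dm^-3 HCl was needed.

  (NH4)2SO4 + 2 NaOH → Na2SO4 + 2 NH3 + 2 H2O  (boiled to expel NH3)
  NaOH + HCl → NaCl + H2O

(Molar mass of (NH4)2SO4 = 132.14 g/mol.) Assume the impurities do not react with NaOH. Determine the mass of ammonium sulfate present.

n(NaOH) added = 0.0396 × 1.06 = 0.0420 mol
n(HCl) used in back-titration = 0.0294 × 0.231 = 6.79 × 10^-3 mol
n(NaOH) left over = 6.79 × 10^-3 mol (1:1 ratio)
n(NaOH) consumed by analyte = 0.0420 − 6.79 × 10^-3 = 0.0352 mol
From the 1:2 ratio, n((NH4)2SO4) = 1/2 × 0.0352 = 0.0176 mol
mass of (NH4)2SO4 = 0.0176 × 132.14 = 2.32 g

2.32 g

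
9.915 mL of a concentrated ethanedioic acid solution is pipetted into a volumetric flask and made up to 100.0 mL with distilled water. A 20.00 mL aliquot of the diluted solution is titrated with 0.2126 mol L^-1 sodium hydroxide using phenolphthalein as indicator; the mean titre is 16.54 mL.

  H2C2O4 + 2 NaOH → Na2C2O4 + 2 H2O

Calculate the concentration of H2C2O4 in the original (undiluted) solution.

n(NaOH) = 0.01654 × 0.2126 = 3.516 × 10^-3 mol
From the 1:2 ratio, n(H2C2O4) in the aliquot = 1/2 × 3.516 × 10^-3 = 1.758 × 10^-3 mol
[H2C2O4]_dilute = 1.758 × 10^-3 / 0.02000 = 0.08791 mol/L
Dilution factor = 100.0 / 9.915 = 10.09
[H2C2O4]_stock = 0.08791 × 10.09 = 0.8866 mol/L

0.8866 mol/L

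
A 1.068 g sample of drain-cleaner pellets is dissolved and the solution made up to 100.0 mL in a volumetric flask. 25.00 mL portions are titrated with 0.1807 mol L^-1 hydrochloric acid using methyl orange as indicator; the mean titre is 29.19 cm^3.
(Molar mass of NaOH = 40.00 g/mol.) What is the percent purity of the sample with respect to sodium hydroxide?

NaOH + HCl → NaCl + H2O
n(HCl) per titration = 0.02919 × 0.1807 = 5.275 × 10^-3 mol
n(NaOH) in each aliquot = 5.275 × 10^-3 mol (1:1 ratio)
n(NaOH) in the whole flask = 5.275 × 10^-3 × 100.0/25.00 = 0.02110 mol
mass of NaOH = 0.02110 × 40.00 = 0.8439 g
% NaOH = 0.8439 / 1.068 × 100 = 79.02 %

79.02 %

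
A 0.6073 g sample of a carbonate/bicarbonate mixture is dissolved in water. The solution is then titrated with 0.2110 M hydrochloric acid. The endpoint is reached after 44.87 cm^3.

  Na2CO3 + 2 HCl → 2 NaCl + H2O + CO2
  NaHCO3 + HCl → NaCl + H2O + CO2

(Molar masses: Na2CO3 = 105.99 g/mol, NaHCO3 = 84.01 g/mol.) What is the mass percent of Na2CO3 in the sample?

n(HCl) = 0.04487 × 0.2110 = 9.468 × 10^-3 mol
Let x = n(Na2CO3), y = n(NaHCO3).
Titrant: 2x + 1y = 9.468 × 10^-3;  mass: 105.99x + 84.01y = 0.6073
Solving, x = 3.032 × 10^-3 mol, y = 3.404 × 10^-3 mol
mass of Na2CO3 = 3.032 × 10^-3 × 105.99 = 0.3214 g
% Na2CO3 = 0.3214 / 0.6073 × 100 = 52.92 %

52.92 %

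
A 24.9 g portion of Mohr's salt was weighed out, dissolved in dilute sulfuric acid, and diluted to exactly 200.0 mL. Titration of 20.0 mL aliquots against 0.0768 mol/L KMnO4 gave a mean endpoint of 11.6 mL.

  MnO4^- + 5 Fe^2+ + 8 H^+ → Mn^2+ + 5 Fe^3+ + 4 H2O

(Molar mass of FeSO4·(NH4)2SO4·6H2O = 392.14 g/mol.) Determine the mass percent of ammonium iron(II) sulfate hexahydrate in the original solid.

n(KMnO4) per titration = 0.0116 × 0.0768 = 8.91 × 10^-4 mol
From the 5:1 ratio, n(FeSO4·(NH4)2SO4·6H2O) in each aliquot = 5/1 × 8.91 × 10^-4 = 4.45 × 10^-3 mol
n(FeSO4·(NH4)2SO4·6H2O) in the whole flask = 4.45 × 10^-3 × 200.0/20.0 = 0.0445 mol
mass of FeSO4·(NH4)2SO4·6H2O = 0.0445 × 392.14 = 17.5 g
% FeSO4·(NH4)2SO4·6H2O = 17.5 / 24.9 × 100 = 70.2 %

70.2 %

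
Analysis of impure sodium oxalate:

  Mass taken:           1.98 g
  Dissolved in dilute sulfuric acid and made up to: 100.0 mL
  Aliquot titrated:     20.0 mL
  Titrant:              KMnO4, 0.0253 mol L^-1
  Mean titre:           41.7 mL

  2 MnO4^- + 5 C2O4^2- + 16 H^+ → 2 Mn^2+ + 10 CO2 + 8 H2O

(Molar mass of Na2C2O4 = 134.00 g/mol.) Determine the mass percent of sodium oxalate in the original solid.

89.2 %

n(KMnO4) per titration = 0.0417 × 0.0253 = 1.06 × 10^-3 mol
From the 5:2 ratio, n(Na2C2O4) in each aliquot = 5/2 × 1.06 × 10^-3 = 2.64 × 10^-3 mol
n(Na2C2O4) in the whole flask = 2.64 × 10^-3 × 100.0/20.0 = 0.0132 mol
mass of Na2C2O4 = 0.0132 × 134.00 = 1.77 g
% Na2C2O4 = 1.77 / 1.98 × 100 = 89.2 %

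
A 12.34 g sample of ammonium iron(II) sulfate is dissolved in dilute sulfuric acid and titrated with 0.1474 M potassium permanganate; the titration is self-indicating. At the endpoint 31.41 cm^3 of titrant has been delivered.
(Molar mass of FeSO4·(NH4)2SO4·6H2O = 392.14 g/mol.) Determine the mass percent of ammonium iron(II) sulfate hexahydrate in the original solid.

MnO4^- + 5 Fe^2+ + 8 H^+ → Mn^2+ + 5 Fe^3+ + 4 H2O
n(KMnO4) = 0.03141 L × 0.1474 mol/L = 4.630 × 10^-3 mol
From the 5:1 ratio, n(FeSO4·(NH4)2SO4·6H2O) = 5/1 × 4.630 × 10^-3 = 0.02315 mol
mass of FeSO4·(NH4)2SO4·6H2O = 0.02315 × 392.14 g/mol = 9.078 g
% FeSO4·(NH4)2SO4·6H2O = 9.078 / 12.34 × 100 = 73.56 %

73.56 %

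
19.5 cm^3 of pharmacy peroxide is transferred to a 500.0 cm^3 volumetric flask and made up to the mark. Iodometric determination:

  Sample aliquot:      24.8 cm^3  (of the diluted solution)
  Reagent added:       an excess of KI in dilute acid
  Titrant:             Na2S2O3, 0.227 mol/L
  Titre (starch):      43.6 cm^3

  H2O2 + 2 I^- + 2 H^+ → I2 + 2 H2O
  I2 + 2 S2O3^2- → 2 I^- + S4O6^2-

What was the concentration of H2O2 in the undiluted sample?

5.12 mol/L

n(S2O3^2-) = 0.0436 × 0.227 = 9.90 × 10^-3 mol
n(I2) = n(S2O3^2-)/2 = 4.95 × 10^-3 mol
n(H2O2) in the aliquot = 4.95 × 10^-3 mol (1:1 ratio)
[H2O2]_dilute = 4.95 × 10^-3 / 0.0248 = 0.200 mol/L
[H2O2]_original = 0.200 × 500.0/19.5 = 5.12 mol/L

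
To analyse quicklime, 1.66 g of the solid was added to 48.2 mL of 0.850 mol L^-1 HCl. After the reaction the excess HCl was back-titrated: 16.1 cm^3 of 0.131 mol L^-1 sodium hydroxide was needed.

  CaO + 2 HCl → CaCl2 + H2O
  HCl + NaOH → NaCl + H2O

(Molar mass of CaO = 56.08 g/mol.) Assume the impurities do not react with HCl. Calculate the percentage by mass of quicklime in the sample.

65.6 %

n(HCl) added = 0.0482 × 0.850 = 0.0410 mol
n(NaOH) used in back-titration = 0.0161 × 0.131 = 2.11 × 10^-3 mol
n(HCl) left over = 2.11 × 10^-3 mol (1:1 ratio)
n(HCl) consumed by analyte = 0.0410 − 2.11 × 10^-3 = 0.0389 mol
From the 1:2 ratio, n(CaO) = 1/2 × 0.0389 = 0.0194 mol
mass of CaO = 0.0194 × 56.08 = 1.09 g
% CaO = 1.09 / 1.66 × 100 = 65.6 %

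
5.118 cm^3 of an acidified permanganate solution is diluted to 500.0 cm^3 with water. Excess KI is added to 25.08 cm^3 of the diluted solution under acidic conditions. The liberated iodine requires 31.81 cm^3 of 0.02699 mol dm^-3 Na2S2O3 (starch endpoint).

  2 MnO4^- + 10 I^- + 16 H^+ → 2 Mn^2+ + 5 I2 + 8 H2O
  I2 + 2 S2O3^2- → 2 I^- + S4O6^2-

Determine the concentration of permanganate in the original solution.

n(S2O3^2-) = 0.03181 × 0.02699 = 8.586 × 10^-4 mol
n(I2) = n(S2O3^2-)/2 = 4.293 × 10^-4 mol
From the 2:5 ratio, n(MnO4^-) in the aliquot = 2/5 × 4.293 × 10^-4 = 1.717 × 10^-4 mol
[MnO4^-]_dilute = 1.717 × 10^-4 / 0.02508 = 0.006847 mol/L
[MnO4^-]_original = 0.006847 × 500.0/5.118 = 0.6689 mol/L

0.6689 mol/L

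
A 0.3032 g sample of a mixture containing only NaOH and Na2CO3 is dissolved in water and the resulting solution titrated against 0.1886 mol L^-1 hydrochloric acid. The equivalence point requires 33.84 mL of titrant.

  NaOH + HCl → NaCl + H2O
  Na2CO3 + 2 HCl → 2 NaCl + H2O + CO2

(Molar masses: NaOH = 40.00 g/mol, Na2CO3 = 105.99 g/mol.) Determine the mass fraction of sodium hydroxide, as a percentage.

n(HCl) = 0.03384 × 0.1886 = 6.382 × 10^-3 mol
Let x = n(NaOH), y = n(Na2CO3).
Titrant: 1x + 2y = 6.382 × 10^-3;  mass: 40.00x + 105.99y = 0.3032
Solving, x = 2.695 × 10^-3 mol, y = 1.843 × 10^-3 mol
mass of NaOH = 2.695 × 10^-3 × 40.00 = 0.1078 g
% NaOH = 0.1078 / 0.3032 × 100 = 35.56 %

35.56 %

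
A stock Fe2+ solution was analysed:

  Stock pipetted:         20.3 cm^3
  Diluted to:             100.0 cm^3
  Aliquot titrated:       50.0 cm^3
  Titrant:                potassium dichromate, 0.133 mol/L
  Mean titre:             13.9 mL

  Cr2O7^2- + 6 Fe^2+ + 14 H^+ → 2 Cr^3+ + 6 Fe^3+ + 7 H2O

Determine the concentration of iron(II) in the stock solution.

1.09 mol/L

n(K2Cr2O7) = 0.0139 × 0.133 = 1.85 × 10^-3 mol
From the 6:1 ratio, n(Fe2+) in the aliquot = 6/1 × 1.85 × 10^-3 = 0.0111 mol
[Fe2+]_dilute = 0.0111 / 0.0500 = 0.222 mol/L
Dilution factor = 100.0 / 20.3 = 4.926
[Fe2+]_stock = 0.222 × 4.926 = 1.09 mol/L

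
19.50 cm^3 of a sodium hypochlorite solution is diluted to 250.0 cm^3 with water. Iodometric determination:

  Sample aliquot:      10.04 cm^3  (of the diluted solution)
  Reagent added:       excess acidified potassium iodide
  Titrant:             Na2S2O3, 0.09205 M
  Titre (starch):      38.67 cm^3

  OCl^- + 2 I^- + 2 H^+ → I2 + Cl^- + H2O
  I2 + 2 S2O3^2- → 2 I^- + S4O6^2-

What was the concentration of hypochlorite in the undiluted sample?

2.273 M

n(S2O3^2-) = 0.03867 × 0.09205 = 3.560 × 10^-3 mol
n(I2) = n(S2O3^2-)/2 = 1.780 × 10^-3 mol
n(OCl^-) in the aliquot = 1.780 × 10^-3 mol (1:1 ratio)
[OCl^-]_dilute = 1.780 × 10^-3 / 0.01004 = 0.1773 mol/L
[OCl^-]_original = 0.1773 × 250.0/19.50 = 2.273 mol/L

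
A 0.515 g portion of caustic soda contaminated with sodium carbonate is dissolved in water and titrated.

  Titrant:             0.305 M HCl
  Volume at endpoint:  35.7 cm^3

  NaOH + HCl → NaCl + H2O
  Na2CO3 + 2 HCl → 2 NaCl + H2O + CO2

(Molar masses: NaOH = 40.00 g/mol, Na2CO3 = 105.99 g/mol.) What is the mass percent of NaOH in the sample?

37.1 %

n(HCl) = 0.0357 × 0.305 = 0.0109 mol
Let x = n(NaOH), y = n(Na2CO3).
Titrant: 1x + 2y = 0.0109;  mass: 40.00x + 105.99y = 0.515
Solving, x = 4.77 × 10^-3 mol, y = 3.06 × 10^-3 mol
mass of NaOH = 4.77 × 10^-3 × 40.00 = 0.191 g
% NaOH = 0.191 / 0.515 × 100 = 37.1 %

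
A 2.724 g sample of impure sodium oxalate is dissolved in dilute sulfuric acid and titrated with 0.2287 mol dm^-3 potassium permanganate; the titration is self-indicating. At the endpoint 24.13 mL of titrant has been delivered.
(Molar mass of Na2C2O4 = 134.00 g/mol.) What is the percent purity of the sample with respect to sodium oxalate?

67.87 %

2 MnO4^- + 5 C2O4^2- + 16 H^+ → 2 Mn^2+ + 10 CO2 + 8 H2O
n(KMnO4) = 0.02413 L × 0.2287 mol/L = 5.519 × 10^-3 mol
From the 5:2 ratio, n(Na2C2O4) = 5/2 × 5.519 × 10^-3 = 0.01380 mol
mass of Na2C2O4 = 0.01380 × 134.00 g/mol = 1.849 g
% Na2C2O4 = 1.849 / 2.724 × 100 = 67.87 %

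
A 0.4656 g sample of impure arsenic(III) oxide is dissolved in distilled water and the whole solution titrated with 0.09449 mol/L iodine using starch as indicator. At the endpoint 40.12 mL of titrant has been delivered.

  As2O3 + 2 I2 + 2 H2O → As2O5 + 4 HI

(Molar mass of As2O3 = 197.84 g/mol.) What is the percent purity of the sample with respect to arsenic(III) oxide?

n(I2) = 0.04012 L × 0.09449 mol/L = 3.791 × 10^-3 mol
From the 1:2 ratio, n(As2O3) = 1/2 × 3.791 × 10^-3 = 1.895 × 10^-3 mol
mass of As2O3 = 1.895 × 10^-3 × 197.84 g/mol = 0.3750 g
% As2O3 = 0.3750 / 0.4656 × 100 = 80.54 %

80.54 %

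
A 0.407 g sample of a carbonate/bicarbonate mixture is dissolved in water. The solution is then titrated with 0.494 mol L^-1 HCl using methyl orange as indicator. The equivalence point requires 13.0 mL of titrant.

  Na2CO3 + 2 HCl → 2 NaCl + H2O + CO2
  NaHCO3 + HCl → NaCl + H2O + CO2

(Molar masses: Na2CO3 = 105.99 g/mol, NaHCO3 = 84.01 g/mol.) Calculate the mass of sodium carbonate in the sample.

0.226 g

n(HCl) = 0.0130 × 0.494 = 6.42 × 10^-3 mol
Let x = n(Na2CO3), y = n(NaHCO3).
Titrant: 2x + 1y = 6.42 × 10^-3;  mass: 105.99x + 84.01y = 0.407
Solving, x = 2.14 × 10^-3 mol, y = 2.15 × 10^-3 mol
mass of Na2CO3 = 2.14 × 10^-3 × 105.99 = 0.226 g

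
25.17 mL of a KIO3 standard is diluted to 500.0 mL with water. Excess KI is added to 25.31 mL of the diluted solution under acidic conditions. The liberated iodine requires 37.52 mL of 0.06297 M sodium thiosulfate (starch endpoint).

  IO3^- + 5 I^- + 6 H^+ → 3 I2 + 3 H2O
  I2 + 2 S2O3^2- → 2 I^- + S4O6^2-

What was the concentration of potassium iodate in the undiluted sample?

0.3091 M

n(S2O3^2-) = 0.03752 × 0.06297 = 2.363 × 10^-3 mol
n(I2) = n(S2O3^2-)/2 = 1.181 × 10^-3 mol
From the 1:3 ratio, n(IO3^-) in the aliquot = 1/3 × 1.181 × 10^-3 = 3.938 × 10^-4 mol
[IO3^-]_dilute = 3.938 × 10^-4 / 0.02531 = 0.01556 mol/L
[IO3^-]_original = 0.01556 × 500.0/25.17 = 0.3091 mol/L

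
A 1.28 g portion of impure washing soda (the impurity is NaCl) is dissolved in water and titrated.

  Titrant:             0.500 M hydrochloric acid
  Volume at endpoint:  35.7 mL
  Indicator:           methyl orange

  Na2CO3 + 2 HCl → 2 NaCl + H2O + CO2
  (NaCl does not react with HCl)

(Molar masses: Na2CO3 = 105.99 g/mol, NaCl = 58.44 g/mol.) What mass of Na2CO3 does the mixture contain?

0.946 g

n(HCl) = 0.0357 × 0.500 = 0.0179 mol
Let x = n(Na2CO3), y = n(NaCl).
Titrant: 2x = 0.0179;  mass: 105.99x + 58.44y = 1.28
Solving, x = 8.93 × 10^-3 mol, y = 5.72 × 10^-3 mol
mass of Na2CO3 = 8.93 × 10^-3 × 105.99 = 0.946 g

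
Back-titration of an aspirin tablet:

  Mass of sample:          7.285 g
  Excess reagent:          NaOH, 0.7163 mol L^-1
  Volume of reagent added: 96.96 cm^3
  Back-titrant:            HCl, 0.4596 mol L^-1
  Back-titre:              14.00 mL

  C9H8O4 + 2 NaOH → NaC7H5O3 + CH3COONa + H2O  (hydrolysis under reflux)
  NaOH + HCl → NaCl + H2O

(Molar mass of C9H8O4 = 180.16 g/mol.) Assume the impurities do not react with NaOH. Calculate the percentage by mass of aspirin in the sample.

n(NaOH) added = 0.09696 × 0.7163 = 0.06945 mol
n(HCl) used in back-titration = 0.01400 × 0.4596 = 6.434 × 10^-3 mol
n(NaOH) left over = 6.434 × 10^-3 mol (1:1 ratio)
n(NaOH) consumed by analyte = 0.06945 − 6.434 × 10^-3 = 0.06302 mol
From the 1:2 ratio, n(C9H8O4) = 1/2 × 0.06302 = 0.03151 mol
mass of C9H8O4 = 0.03151 × 180.16 = 5.677 g
% C9H8O4 = 5.677 / 7.285 × 100 = 77.92 %

77.92 %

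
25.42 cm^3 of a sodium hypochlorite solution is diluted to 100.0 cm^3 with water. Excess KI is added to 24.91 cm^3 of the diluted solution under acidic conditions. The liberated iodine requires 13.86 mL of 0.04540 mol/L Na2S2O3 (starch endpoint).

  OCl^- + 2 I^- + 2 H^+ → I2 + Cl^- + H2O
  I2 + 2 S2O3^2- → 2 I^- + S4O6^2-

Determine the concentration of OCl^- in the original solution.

0.04969 mol/L

n(S2O3^2-) = 0.01386 × 0.04540 = 6.292 × 10^-4 mol
n(I2) = n(S2O3^2-)/2 = 3.146 × 10^-4 mol
n(OCl^-) in the aliquot = 3.146 × 10^-4 mol (1:1 ratio)
[OCl^-]_dilute = 3.146 × 10^-4 / 0.02491 = 0.01263 mol/L
[OCl^-]_original = 0.01263 × 100.0/25.42 = 0.04969 mol/L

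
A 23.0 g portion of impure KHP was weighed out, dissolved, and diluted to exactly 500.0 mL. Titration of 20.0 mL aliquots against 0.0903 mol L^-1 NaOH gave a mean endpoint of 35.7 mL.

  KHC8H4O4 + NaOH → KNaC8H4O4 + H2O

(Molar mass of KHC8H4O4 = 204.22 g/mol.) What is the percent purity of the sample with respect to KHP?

n(NaOH) per titration = 0.0357 × 0.0903 = 3.22 × 10^-3 mol
n(KHC8H4O4) in each aliquot = 3.22 × 10^-3 mol (1:1 ratio)
n(KHC8H4O4) in the whole flask = 3.22 × 10^-3 × 500.0/20.0 = 0.0806 mol
mass of KHC8H4O4 = 0.0806 × 204.22 = 16.5 g
% KHC8H4O4 = 16.5 / 23.0 × 100 = 71.6 %

71.6 %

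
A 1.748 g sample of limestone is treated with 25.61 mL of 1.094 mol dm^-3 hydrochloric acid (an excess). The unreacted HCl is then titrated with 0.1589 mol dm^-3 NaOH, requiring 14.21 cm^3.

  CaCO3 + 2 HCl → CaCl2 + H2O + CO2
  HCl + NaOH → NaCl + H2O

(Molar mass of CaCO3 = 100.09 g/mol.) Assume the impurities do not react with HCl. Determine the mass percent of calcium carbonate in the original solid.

n(HCl) added = 0.02561 × 1.094 = 0.02802 mol
n(NaOH) used in back-titration = 0.01421 × 0.1589 = 2.258 × 10^-3 mol
n(HCl) left over = 2.258 × 10^-3 mol (1:1 ratio)
n(HCl) consumed by analyte = 0.02802 − 2.258 × 10^-3 = 0.02576 mol
From the 1:2 ratio, n(CaCO3) = 1/2 × 0.02576 = 0.01288 mol
mass of CaCO3 = 0.01288 × 100.09 = 1.289 g
% CaCO3 = 1.289 / 1.748 × 100 = 73.75 %

73.75 %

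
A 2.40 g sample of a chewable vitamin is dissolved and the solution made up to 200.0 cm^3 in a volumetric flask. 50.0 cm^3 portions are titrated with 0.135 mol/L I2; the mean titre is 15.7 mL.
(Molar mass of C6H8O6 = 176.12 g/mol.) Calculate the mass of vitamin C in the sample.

1.49 g

C6H8O6 + I2 → C6H6O6 + 2 HI
n(I2) per titration = 0.0157 × 0.135 = 2.12 × 10^-3 mol
n(C6H8O6) in each aliquot = 2.12 × 10^-3 mol (1:1 ratio)
n(C6H8O6) in the whole flask = 2.12 × 10^-3 × 200.0/50.0 = 8.48 × 10^-3 mol
mass of C6H8O6 = 8.48 × 10^-3 × 176.12 = 1.49 g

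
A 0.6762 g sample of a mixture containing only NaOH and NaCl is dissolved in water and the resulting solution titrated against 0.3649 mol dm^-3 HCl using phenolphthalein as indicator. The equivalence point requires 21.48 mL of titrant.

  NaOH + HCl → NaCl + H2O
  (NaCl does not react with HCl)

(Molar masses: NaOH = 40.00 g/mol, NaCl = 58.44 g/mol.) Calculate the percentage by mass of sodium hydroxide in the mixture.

46.37 %

n(HCl) = 0.02148 × 0.3649 = 7.838 × 10^-3 mol
Let x = n(NaOH), y = n(NaCl).
Titrant: 1x = 7.838 × 10^-3;  mass: 40.00x + 58.44y = 0.6762
Solving, x = 7.838 × 10^-3 mol, y = 6.206 × 10^-3 mol
mass of NaOH = 7.838 × 10^-3 × 40.00 = 0.3135 g
% NaOH = 0.3135 / 0.6762 × 100 = 46.37 %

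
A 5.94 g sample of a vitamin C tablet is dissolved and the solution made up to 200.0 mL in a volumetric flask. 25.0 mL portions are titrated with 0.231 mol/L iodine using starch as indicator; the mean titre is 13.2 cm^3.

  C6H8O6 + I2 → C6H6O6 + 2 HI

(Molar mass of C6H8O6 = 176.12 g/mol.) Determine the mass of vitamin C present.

4.30 g

n(I2) per titration = 0.0132 × 0.231 = 3.05 × 10^-3 mol
n(C6H8O6) in each aliquot = 3.05 × 10^-3 mol (1:1 ratio)
n(C6H8O6) in the whole flask = 3.05 × 10^-3 × 200.0/25.0 = 0.0244 mol
mass of C6H8O6 = 0.0244 × 176.12 = 4.30 g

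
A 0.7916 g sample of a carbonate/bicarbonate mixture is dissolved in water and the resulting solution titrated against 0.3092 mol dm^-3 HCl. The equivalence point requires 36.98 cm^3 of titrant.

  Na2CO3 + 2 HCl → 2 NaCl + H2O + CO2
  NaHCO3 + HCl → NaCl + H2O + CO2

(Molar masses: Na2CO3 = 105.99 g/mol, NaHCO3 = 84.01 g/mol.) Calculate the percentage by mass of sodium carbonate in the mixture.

36.48 %

n(HCl) = 0.03698 × 0.3092 = 0.01143 mol
Let x = n(Na2CO3), y = n(NaHCO3).
Titrant: 2x + 1y = 0.01143;  mass: 105.99x + 84.01y = 0.7916
Solving, x = 2.724 × 10^-3 mol, y = 5.986 × 10^-3 mol
mass of Na2CO3 = 2.724 × 10^-3 × 105.99 = 0.2887 g
% Na2CO3 = 0.2887 / 0.7916 × 100 = 36.48 %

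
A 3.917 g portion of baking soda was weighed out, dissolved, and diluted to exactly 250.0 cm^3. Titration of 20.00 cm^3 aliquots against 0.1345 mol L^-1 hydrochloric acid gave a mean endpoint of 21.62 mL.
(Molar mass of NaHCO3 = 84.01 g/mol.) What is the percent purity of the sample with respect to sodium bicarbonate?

77.96 %

NaHCO3 + HCl → NaCl + H2O + CO2
n(HCl) per titration = 0.02162 × 0.1345 = 2.908 × 10^-3 mol
n(NaHCO3) in each aliquot = 2.908 × 10^-3 mol (1:1 ratio)
n(NaHCO3) in the whole flask = 2.908 × 10^-3 × 250.0/20.00 = 0.03635 mol
mass of NaHCO3 = 0.03635 × 84.01 = 3.054 g
% NaHCO3 = 3.054 / 3.917 × 100 = 77.96 %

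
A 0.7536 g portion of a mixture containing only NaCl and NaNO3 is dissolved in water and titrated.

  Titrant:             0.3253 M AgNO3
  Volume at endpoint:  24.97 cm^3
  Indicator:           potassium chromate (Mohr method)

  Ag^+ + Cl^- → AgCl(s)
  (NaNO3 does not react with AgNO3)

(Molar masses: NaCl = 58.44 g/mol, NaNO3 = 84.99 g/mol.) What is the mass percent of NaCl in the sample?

n(AgNO3) = 0.02497 × 0.3253 = 8.123 × 10^-3 mol
Let x = n(NaCl), y = n(NaNO3).
Titrant: 1x = 8.123 × 10^-3;  mass: 58.44x + 84.99y = 0.7536
Solving, x = 8.123 × 10^-3 mol, y = 3.282 × 10^-3 mol
mass of NaCl = 8.123 × 10^-3 × 58.44 = 0.4747 g
% NaCl = 0.4747 / 0.7536 × 100 = 62.99 %

62.99 %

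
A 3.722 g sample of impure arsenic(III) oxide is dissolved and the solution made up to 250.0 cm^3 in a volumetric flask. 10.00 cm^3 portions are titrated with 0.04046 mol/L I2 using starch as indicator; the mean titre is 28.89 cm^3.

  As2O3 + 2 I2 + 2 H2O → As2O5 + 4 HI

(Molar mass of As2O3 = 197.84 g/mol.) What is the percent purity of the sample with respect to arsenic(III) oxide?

77.66 %

n(I2) per titration = 0.02889 × 0.04046 = 1.169 × 10^-3 mol
From the 1:2 ratio, n(As2O3) in each aliquot = 1/2 × 1.169 × 10^-3 = 5.844 × 10^-4 mol
n(As2O3) in the whole flask = 5.844 × 10^-4 × 250.0/10.00 = 0.01461 mol
mass of As2O3 = 0.01461 × 197.84 = 2.891 g
% As2O3 = 2.891 / 3.722 × 100 = 77.66 %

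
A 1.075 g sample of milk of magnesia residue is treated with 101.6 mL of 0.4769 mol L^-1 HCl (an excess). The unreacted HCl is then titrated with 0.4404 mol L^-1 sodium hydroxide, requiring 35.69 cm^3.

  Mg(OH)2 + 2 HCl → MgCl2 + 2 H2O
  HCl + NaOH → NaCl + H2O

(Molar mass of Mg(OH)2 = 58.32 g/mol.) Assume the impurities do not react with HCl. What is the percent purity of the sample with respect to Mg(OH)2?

n(HCl) added = 0.1016 × 0.4769 = 0.04845 mol
n(NaOH) used in back-titration = 0.03569 × 0.4404 = 0.01572 mol
n(HCl) left over = 0.01572 mol (1:1 ratio)
n(HCl) consumed by analyte = 0.04845 − 0.01572 = 0.03274 mol
From the 1:2 ratio, n(Mg(OH)2) = 1/2 × 0.03274 = 0.01637 mol
mass of Mg(OH)2 = 0.01637 × 58.32 = 0.9546 g
% Mg(OH)2 = 0.9546 / 1.075 × 100 = 88.80 %

88.80 %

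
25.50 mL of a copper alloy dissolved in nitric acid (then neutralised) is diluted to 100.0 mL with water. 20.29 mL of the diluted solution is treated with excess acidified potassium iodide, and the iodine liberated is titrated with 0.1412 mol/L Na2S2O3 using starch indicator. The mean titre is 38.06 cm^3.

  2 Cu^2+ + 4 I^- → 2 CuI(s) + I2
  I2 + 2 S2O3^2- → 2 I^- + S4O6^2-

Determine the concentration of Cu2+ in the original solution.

n(S2O3^2-) = 0.03806 × 0.1412 = 5.374 × 10^-3 mol
n(I2) = n(S2O3^2-)/2 = 2.687 × 10^-3 mol
From the 2:1 ratio, n(Cu2+) in the aliquot = 2/1 × 2.687 × 10^-3 = 5.374 × 10^-3 mol
[Cu2+]_dilute = 5.374 × 10^-3 / 0.02029 = 0.2649 mol/L
[Cu2+]_original = 0.2649 × 100.0/25.50 = 1.039 mol/L

1.039 mol/L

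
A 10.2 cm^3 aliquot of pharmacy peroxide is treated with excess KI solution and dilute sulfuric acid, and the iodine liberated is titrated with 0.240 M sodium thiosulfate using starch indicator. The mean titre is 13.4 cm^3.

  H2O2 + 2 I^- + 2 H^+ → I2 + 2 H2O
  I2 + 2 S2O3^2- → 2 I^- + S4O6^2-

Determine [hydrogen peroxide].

0.158 M

n(S2O3^2-) = 0.0134 × 0.240 = 3.22 × 10^-3 mol
n(I2) = n(S2O3^2-)/2 = 1.61 × 10^-3 mol
n(H2O2) in the aliquot = 1.61 × 10^-3 mol (1:1 ratio)
[H2O2] = 1.61 × 10^-3 / 0.0102 = 0.158 mol/L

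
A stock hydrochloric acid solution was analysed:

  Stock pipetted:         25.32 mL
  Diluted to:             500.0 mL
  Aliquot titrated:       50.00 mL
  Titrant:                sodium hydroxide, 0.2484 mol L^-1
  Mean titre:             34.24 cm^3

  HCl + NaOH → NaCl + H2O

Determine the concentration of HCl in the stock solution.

n(NaOH) = 0.03424 × 0.2484 = 8.505 × 10^-3 mol
n(HCl) in the aliquot = 8.505 × 10^-3 mol (1:1 ratio)
[HCl]_dilute = 8.505 × 10^-3 / 0.05000 = 0.1701 mol/L
Dilution factor = 500.0 / 25.32 = 19.75
[HCl]_stock = 0.1701 × 19.75 = 3.359 mol/L

3.359 mol/L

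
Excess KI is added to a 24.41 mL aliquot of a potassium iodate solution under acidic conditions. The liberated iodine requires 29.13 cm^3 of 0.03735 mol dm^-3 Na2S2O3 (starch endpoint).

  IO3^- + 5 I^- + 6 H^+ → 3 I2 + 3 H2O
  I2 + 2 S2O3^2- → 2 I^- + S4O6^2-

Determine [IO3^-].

n(S2O3^2-) = 0.02913 × 0.03735 = 1.088 × 10^-3 mol
n(I2) = n(S2O3^2-)/2 = 5.440 × 10^-4 mol
From the 1:3 ratio, n(IO3^-) in the aliquot = 1/3 × 5.440 × 10^-4 = 1.813 × 10^-4 mol
[IO3^-] = 1.813 × 10^-4 / 0.02441 = 0.007429 mol/L

0.007429 mol/L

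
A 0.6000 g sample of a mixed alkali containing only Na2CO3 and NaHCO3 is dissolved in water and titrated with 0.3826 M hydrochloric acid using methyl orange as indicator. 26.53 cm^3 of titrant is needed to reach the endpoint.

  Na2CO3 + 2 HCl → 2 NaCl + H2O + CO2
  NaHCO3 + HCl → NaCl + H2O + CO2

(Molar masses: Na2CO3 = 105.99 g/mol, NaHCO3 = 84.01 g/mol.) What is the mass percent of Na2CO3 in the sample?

71.97 %

n(HCl) = 0.02653 × 0.3826 = 0.01015 mol
Let x = n(Na2CO3), y = n(NaHCO3).
Titrant: 2x + 1y = 0.01015;  mass: 105.99x + 84.01y = 0.6000
Solving, x = 4.074 × 10^-3 mol, y = 2.002 × 10^-3 mol
mass of Na2CO3 = 4.074 × 10^-3 × 105.99 = 0.4318 g
% Na2CO3 = 0.4318 / 0.6000 × 100 = 71.97 %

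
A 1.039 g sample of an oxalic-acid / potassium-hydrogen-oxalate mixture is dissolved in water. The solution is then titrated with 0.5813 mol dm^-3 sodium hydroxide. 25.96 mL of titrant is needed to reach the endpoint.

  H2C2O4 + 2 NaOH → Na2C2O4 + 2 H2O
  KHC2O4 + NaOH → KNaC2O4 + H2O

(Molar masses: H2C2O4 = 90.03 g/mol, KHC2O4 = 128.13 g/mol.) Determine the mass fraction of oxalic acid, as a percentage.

n(NaOH) = 0.02596 × 0.5813 = 0.01509 mol
Let x = n(H2C2O4), y = n(KHC2O4).
Titrant: 2x + 1y = 0.01509;  mass: 90.03x + 128.13y = 1.039
Solving, x = 5.381 × 10^-3 mol, y = 4.328 × 10^-3 mol
mass of H2C2O4 = 5.381 × 10^-3 × 90.03 = 0.4845 g
% H2C2O4 = 0.4845 / 1.039 × 100 = 46.63 %

46.63 %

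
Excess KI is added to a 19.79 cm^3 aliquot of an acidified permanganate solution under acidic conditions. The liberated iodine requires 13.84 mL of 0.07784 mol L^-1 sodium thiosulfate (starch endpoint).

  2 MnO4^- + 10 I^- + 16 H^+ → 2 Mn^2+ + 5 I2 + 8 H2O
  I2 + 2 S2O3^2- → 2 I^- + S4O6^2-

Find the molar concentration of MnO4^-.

n(S2O3^2-) = 0.01384 × 0.07784 = 1.077 × 10^-3 mol
n(I2) = n(S2O3^2-)/2 = 5.387 × 10^-4 mol
From the 2:5 ratio, n(MnO4^-) in the aliquot = 2/5 × 5.387 × 10^-4 = 2.155 × 10^-4 mol
[MnO4^-] = 2.155 × 10^-4 / 0.01979 = 0.01089 mol/L

0.01089 mol/L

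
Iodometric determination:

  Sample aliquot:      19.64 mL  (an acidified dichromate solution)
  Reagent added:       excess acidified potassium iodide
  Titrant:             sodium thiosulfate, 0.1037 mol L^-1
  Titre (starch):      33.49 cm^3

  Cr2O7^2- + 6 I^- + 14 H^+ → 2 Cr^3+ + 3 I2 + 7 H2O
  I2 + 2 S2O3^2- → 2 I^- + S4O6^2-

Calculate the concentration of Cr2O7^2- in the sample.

n(S2O3^2-) = 0.03349 × 0.1037 = 3.473 × 10^-3 mol
n(I2) = n(S2O3^2-)/2 = 1.736 × 10^-3 mol
From the 1:3 ratio, n(Cr2O7^2-) in the aliquot = 1/3 × 1.736 × 10^-3 = 5.788 × 10^-4 mol
[Cr2O7^2-] = 5.788 × 10^-4 / 0.01964 = 0.02947 mol/L

0.02947 mol/L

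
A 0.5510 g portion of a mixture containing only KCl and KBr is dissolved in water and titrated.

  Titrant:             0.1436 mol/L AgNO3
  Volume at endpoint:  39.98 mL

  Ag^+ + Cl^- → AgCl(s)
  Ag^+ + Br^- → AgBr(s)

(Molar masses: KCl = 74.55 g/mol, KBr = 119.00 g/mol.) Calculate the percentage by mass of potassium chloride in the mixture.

n(AgNO3) = 0.03998 × 0.1436 = 5.741 × 10^-3 mol
Let x = n(KCl), y = n(KBr).
Titrant: 1x + 1y = 5.741 × 10^-3;  mass: 74.55x + 119.00y = 0.5510
Solving, x = 2.974 × 10^-3 mol, y = 2.767 × 10^-3 mol
mass of KCl = 2.974 × 10^-3 × 74.55 = 0.2217 g
% KCl = 0.2217 / 0.5510 × 100 = 40.24 %

40.24 %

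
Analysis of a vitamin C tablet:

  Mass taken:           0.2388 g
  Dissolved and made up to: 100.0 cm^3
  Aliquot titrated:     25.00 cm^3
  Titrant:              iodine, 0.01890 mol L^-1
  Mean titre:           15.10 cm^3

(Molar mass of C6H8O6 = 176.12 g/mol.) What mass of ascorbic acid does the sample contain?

C6H8O6 + I2 → C6H6O6 + 2 HI
n(I2) per titration = 0.01510 × 0.01890 = 2.854 × 10^-4 mol
n(C6H8O6) in each aliquot = 2.854 × 10^-4 mol (1:1 ratio)
n(C6H8O6) in the whole flask = 2.854 × 10^-4 × 100.0/25.00 = 1.142 × 10^-3 mol
mass of C6H8O6 = 1.142 × 10^-3 × 176.12 = 0.2011 g

0.2011 g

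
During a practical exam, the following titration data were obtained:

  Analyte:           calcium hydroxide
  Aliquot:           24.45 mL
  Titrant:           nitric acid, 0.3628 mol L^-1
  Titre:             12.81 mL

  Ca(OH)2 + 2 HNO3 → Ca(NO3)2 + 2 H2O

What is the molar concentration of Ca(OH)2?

0.09504 mol/L

n(HNO3) = 0.01281 L × 0.3628 mol/L = 4.647 × 10^-3 mol
From the 1:2 mole ratio, n(Ca(OH)2) = 1/2 × 4.647 × 10^-3 = 2.324 × 10^-3 mol
[Ca(OH)2] = 2.324 × 10^-3 mol / 0.02445 L = 0.09504 mol/L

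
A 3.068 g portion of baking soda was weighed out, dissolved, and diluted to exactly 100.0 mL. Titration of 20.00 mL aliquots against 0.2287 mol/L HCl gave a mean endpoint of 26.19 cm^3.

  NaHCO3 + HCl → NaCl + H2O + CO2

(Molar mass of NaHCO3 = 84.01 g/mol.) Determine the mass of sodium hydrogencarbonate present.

2.516 g

n(HCl) per titration = 0.02619 × 0.2287 = 5.990 × 10^-3 mol
n(NaHCO3) in each aliquot = 5.990 × 10^-3 mol (1:1 ratio)
n(NaHCO3) in the whole flask = 5.990 × 10^-3 × 100.0/20.00 = 0.02995 mol
mass of NaHCO3 = 0.02995 × 84.01 = 2.516 g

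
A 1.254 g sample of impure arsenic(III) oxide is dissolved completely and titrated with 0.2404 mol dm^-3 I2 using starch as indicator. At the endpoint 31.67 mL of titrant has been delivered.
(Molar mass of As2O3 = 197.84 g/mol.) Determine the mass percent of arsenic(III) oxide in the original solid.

60.06 %

As2O3 + 2 I2 + 2 H2O → As2O5 + 4 HI
n(I2) = 0.03167 L × 0.2404 mol/L = 7.613 × 10^-3 mol
From the 1:2 ratio, n(As2O3) = 1/2 × 7.613 × 10^-3 = 3.807 × 10^-3 mol
mass of As2O3 = 3.807 × 10^-3 × 197.84 g/mol = 0.7531 g
% As2O3 = 0.7531 / 1.254 × 100 = 60.06 %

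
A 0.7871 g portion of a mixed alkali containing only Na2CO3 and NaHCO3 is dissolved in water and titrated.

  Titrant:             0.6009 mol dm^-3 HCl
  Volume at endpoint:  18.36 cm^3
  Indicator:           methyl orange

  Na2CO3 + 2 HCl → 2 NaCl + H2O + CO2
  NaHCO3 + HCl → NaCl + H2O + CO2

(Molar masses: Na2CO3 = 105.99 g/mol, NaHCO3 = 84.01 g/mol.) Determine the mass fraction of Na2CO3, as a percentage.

30.34 %

n(HCl) = 0.01836 × 0.6009 = 0.01103 mol
Let x = n(Na2CO3), y = n(NaHCO3).
Titrant: 2x + 1y = 0.01103;  mass: 105.99x + 84.01y = 0.7871
Solving, x = 2.253 × 10^-3 mol, y = 6.527 × 10^-3 mol
mass of Na2CO3 = 2.253 × 10^-3 × 105.99 = 0.2388 g
% Na2CO3 = 0.2388 / 0.7871 × 100 = 30.34 %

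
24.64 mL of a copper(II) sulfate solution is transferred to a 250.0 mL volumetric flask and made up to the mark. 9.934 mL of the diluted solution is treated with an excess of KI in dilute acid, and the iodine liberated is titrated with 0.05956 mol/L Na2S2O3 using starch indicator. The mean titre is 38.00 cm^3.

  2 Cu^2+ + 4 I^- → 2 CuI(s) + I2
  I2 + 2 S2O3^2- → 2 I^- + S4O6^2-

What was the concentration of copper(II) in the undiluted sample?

n(S2O3^2-) = 0.03800 × 0.05956 = 2.263 × 10^-3 mol
n(I2) = n(S2O3^2-)/2 = 1.132 × 10^-3 mol
From the 2:1 ratio, n(Cu2+) in the aliquot = 2/1 × 1.132 × 10^-3 = 2.263 × 10^-3 mol
[Cu2+]_dilute = 2.263 × 10^-3 / 0.009934 = 0.2278 mol/L
[Cu2+]_original = 0.2278 × 250.0/24.64 = 2.312 mol/L

2.312 mol/L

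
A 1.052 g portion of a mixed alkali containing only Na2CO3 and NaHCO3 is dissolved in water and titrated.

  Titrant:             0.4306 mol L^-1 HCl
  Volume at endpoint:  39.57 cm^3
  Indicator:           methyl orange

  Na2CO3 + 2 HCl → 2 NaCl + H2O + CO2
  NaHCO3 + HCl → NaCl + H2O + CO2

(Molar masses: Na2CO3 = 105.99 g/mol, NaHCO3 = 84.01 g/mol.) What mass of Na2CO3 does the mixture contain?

n(HCl) = 0.03957 × 0.4306 = 0.01704 mol
Let x = n(Na2CO3), y = n(NaHCO3).
Titrant: 2x + 1y = 0.01704;  mass: 105.99x + 84.01y = 1.052
Solving, x = 6.117 × 10^-3 mol, y = 4.805 × 10^-3 mol
mass of Na2CO3 = 6.117 × 10^-3 × 105.99 = 0.6483 g

0.6483 g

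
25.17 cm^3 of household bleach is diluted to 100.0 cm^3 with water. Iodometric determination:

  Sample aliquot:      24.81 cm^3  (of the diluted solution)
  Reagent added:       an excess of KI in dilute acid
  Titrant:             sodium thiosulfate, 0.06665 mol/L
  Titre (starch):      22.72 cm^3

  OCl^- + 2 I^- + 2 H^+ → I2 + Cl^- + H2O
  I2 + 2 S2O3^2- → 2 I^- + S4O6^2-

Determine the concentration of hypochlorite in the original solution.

0.1212 mol/L

n(S2O3^2-) = 0.02272 × 0.06665 = 1.514 × 10^-3 mol
n(I2) = n(S2O3^2-)/2 = 7.571 × 10^-4 mol
n(OCl^-) in the aliquot = 7.571 × 10^-4 mol (1:1 ratio)
[OCl^-]_dilute = 7.571 × 10^-4 / 0.02481 = 0.03052 mol/L
[OCl^-]_original = 0.03052 × 100.0/25.17 = 0.1212 mol/L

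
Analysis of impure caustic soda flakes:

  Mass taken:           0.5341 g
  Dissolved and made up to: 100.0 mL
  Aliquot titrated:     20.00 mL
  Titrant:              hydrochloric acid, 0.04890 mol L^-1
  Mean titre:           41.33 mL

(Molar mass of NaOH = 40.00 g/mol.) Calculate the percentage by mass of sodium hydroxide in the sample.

NaOH + HCl → NaCl + H2O
n(HCl) per titration = 0.04133 × 0.04890 = 2.021 × 10^-3 mol
n(NaOH) in each aliquot = 2.021 × 10^-3 mol (1:1 ratio)
n(NaOH) in the whole flask = 2.021 × 10^-3 × 100.0/20.00 = 0.01011 mol
mass of NaOH = 0.01011 × 40.00 = 0.4042 g
% NaOH = 0.4042 / 0.5341 × 100 = 75.68 %

75.68 %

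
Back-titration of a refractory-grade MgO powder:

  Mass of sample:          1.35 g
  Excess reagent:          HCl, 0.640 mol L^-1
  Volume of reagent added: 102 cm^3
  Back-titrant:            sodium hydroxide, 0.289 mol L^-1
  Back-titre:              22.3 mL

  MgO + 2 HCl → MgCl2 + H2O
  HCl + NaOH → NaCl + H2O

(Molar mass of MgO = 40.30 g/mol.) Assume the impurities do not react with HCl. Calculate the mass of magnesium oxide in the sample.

1.19 g

n(HCl) added = 0.102 × 0.640 = 0.0653 mol
n(NaOH) used in back-titration = 0.0223 × 0.289 = 6.44 × 10^-3 mol
n(HCl) left over = 6.44 × 10^-3 mol (1:1 ratio)
n(HCl) consumed by analyte = 0.0653 − 6.44 × 10^-3 = 0.0588 mol
From the 1:2 ratio, n(MgO) = 1/2 × 0.0588 = 0.0294 mol
mass of MgO = 0.0294 × 40.30 = 1.19 g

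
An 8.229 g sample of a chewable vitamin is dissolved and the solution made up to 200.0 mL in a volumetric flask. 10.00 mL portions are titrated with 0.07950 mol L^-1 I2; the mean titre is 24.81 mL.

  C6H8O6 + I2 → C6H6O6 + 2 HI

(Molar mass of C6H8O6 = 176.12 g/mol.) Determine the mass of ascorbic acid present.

6.948 g

n(I2) per titration = 0.02481 × 0.07950 = 1.972 × 10^-3 mol
n(C6H8O6) in each aliquot = 1.972 × 10^-3 mol (1:1 ratio)
n(C6H8O6) in the whole flask = 1.972 × 10^-3 × 200.0/10.00 = 0.03945 mol
mass of C6H8O6 = 0.03945 × 176.12 = 6.948 g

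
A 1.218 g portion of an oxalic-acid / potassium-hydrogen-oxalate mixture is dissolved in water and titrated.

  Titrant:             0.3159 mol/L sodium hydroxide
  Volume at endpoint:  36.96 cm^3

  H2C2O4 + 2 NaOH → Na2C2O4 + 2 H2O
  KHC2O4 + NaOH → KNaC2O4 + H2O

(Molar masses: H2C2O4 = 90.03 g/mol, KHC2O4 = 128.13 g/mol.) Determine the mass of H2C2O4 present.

0.1506 g

n(NaOH) = 0.03696 × 0.3159 = 0.01168 mol
Let x = n(H2C2O4), y = n(KHC2O4).
Titrant: 2x + 1y = 0.01168;  mass: 90.03x + 128.13y = 1.218
Solving, x = 1.672 × 10^-3 mol, y = 8.331 × 10^-3 mol
mass of H2C2O4 = 1.672 × 10^-3 × 90.03 = 0.1506 g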